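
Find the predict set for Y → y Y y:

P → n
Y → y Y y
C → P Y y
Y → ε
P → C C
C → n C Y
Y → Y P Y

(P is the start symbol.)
{ 'y' }

PREDICT(Y → y Y y) = (FIRST(RHS) \ {ε}) ∪ (FOLLOW(Y) if ε ∈ FIRST(RHS), i.e. RHS ⇒* ε)
FIRST(y Y y) = { 'y' }
ε ∉ FIRST(y Y y), so FOLLOW(Y) is not added.
PREDICT(Y → y Y y) = { 'y' }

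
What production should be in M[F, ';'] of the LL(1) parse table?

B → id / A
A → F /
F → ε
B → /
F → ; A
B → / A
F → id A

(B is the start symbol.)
F → ; A

To find M[F, ';'], we find productions for F where ';' is in the predict set (PREDICT(N → α) = (FIRST(α) \ {ε}) ∪ (FOLLOW(N) if α ⇒* ε)).

Relevant sets:
  FOLLOW(F) = { '/' }

F → ε: PREDICT = { '/' }
F → ; A: PREDICT = { ';' }
  ';' is in predict set, so this production goes in M[F, ';']
F → id A: PREDICT = { 'id' }

M[F, ';'] = F → ; A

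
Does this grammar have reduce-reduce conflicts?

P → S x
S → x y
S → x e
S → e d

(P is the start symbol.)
No reduce-reduce conflicts

A reduce-reduce conflict occurs when an LR(0) state has two complete items [A → α .] and [B → β .] — both call for a reduction, and with no lookahead the parser cannot choose between them.

Augment with P' → P and build the canonical LR(0) collection (I0 = CLOSURE({[P' → . P]}), then GOTO on every symbol after a dot until no new states appear). It has 9 states:
  I0: { [P → . S x], [P' → . P], [S → . e d], [S → . x e], [S → . x y] }  — shift
  I1: { [P' → P .] }  — accept
  I2: { [P → S . x] }  — shift
  I3: { [S → e . d] }  — shift
  I4: { [S → x . e], [S → x . y] }  — shift
  I5: { [S → x e .] }  — reduce
  I6: { [S → x y .] }  — reduce
  I7: { [S → e d .] }  — reduce
  I8: { [P → S x .] }  — reduce

No state contains more than one complete item.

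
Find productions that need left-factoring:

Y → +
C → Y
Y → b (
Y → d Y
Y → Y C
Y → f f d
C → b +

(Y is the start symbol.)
Left-factoring is needed when two productions for the same non-terminal
share a common prefix on the right-hand side.

Productions for Y:
  Y → +
  Y → b (
  Y → d Y
  Y → Y C
  Y → f f d
Productions for C:
  C → Y
  C → b +

No common prefixes found.

Answer: No, left-factoring is not needed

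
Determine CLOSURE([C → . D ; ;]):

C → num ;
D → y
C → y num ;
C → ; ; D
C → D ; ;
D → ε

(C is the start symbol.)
Start with: [C → . D ; ;]
  [C → . D ; ;] has the dot before D: add [D → . y], [D → .]
No further items can be added.

CLOSURE = { [C → . D ; ;], [D → . y], [D → .] }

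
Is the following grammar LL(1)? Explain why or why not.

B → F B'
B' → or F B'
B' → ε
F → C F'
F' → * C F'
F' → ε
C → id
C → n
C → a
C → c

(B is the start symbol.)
Yes, the grammar is LL(1).

A grammar is LL(1) if for each non-terminal N with multiple productions, the predict sets of those productions are pairwise disjoint, where PREDICT(N → α) = (FIRST(α) \ {ε}) ∪ (FOLLOW(N) if α ⇒* ε).

Relevant sets:
  FOLLOW(B') = { $ }
  FOLLOW(F') = { $, 'or' }

For B':
  PREDICT(B' → or F B') = { 'or' }
  PREDICT(B' → ε) = { $ }
For F':
  PREDICT(F' → '*' C F') = { '*' }
  PREDICT(F' → ε) = { $, 'or' }
For C:
  PREDICT(C → id) = { 'id' }
  PREDICT(C → n) = { 'n' }
  PREDICT(C → a) = { 'a' }
  PREDICT(C → c) = { 'c' }
B, F have a single production, so nothing to check there.

All predict sets are disjoint. The grammar IS LL(1).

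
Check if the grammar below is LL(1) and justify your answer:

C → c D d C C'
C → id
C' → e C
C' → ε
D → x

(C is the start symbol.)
No. Predict set conflict for C': { 'e' }

A grammar is LL(1) if for each non-terminal N with multiple productions, the predict sets of those productions are pairwise disjoint, where PREDICT(N → α) = (FIRST(α) \ {ε}) ∪ (FOLLOW(N) if α ⇒* ε).

Relevant sets:
  FOLLOW(C') = { $, 'e' }

For C:
  PREDICT(C → c D d C C') = { 'c' }
  PREDICT(C → id) = { 'id' }
For C':
  PREDICT(C' → e C) = { 'e' }
  PREDICT(C' → ε) = { $, 'e' }
D has a single production, so nothing to check there.

Conflict found: Predict set conflict for C': { 'e' }
The grammar is NOT LL(1).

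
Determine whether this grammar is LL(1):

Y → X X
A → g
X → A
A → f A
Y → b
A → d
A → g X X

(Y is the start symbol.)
A grammar is LL(1) if for each non-terminal N with multiple productions, the predict sets of those productions are pairwise disjoint, where PREDICT(N → α) = (FIRST(α) \ {ε}) ∪ (FOLLOW(N) if α ⇒* ε).

Relevant sets:
  FIRST(X) = { 'd', 'f', 'g' }

For Y:
  PREDICT(Y → X X) = { 'd', 'f', 'g' }
  PREDICT(Y → b) = { 'b' }
For A:
  PREDICT(A → g) = { 'g' }
  PREDICT(A → f A) = { 'f' }
  PREDICT(A → d) = { 'd' }
  PREDICT(A → g X X) = { 'g' }
X has a single production, so nothing to check there.

Conflict found: Predict set conflict for A: { 'g' }
The grammar is NOT LL(1).

Answer: No. Predict set conflict for A: { 'g' }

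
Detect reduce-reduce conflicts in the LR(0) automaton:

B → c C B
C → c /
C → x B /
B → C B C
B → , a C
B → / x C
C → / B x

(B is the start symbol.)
No reduce-reduce conflicts

A reduce-reduce conflict occurs when an LR(0) state has two complete items [A → α .] and [B → β .] — both call for a reduction, and with no lookahead the parser cannot choose between them.

Augment with B' → B and build the canonical LR(0) collection (I0 = CLOSURE({[B' → . B]}), then GOTO on every symbol after a dot until no new states appear). It has 23 states:
  I0: { [B → . , a C], [B → . / x C], [B → . C B C], [B → . c C B], [B' → . B], [C → . / B x], [C → . c /], [C → . x B /] }  — shift
  I1: { [B → , . a C] }  — shift
  I2: { [B → . , a C], [B → . / x C], [B → . C B C], [B → . c C B], [B → / . x C], [C → . / B x], [C → . c /], [C → . x B /], [C → / . B x] }  — shift
  I3: { [B' → B .] }  — accept
  I4: { [B → . , a C], [B → . / x C], [B → . C B C], [B → . c C B], [B → C . B C], [C → . / B x], [C → . c /], [C → . x B /] }  — shift
  I5: { [B → c . C B], [C → . / B x], [C → . c /], [C → . x B /], [C → c . /] }  — shift
  I6: { [B → . , a C], [B → . / x C], [B → . C B C], [B → . c C B], [C → . / B x], [C → . c /], [C → . x B /], [C → x . B /] }  — shift
  I7: { [C → x B . /] }  — shift
  I8: { [C → x B / .] }  — reduce
  I9: { [B → . , a C], [B → . / x C], [B → . C B C], [B → . c C B], [C → . / B x], [C → . c /], [C → . x B /], [C → / . B x], [C → c / .] }  — shift, reduce
  I10: { [B → . , a C], [B → . / x C], [B → . C B C], [B → . c C B], [B → c C . B], [C → . / B x], [C → . c /], [C → . x B /] }  — shift
  I11: { [C → c . /] }  — shift
  I12: { [C → c / .] }  — reduce
  I13: { [B → c C B .] }  — reduce
  I14: { [C → / B . x] }  — shift
  I15: { [C → / B x .] }  — reduce
  I16: { [B → C B . C], [C → . / B x], [C → . c /], [C → . x B /] }  — shift
  I17: { [B → . , a C], [B → . / x C], [B → . C B C], [B → . c C B], [C → . / B x], [C → . c /], [C → . x B /], [C → / . B x] }  — shift
  I18: { [B → C B C .] }  — reduce
  I19: { [B → . , a C], [B → . / x C], [B → . C B C], [B → . c C B], [B → / x . C], [C → . / B x], [C → . c /], [C → . x B /], [C → x . B /] }  — shift
  I20: { [B → . , a C], [B → . / x C], [B → . C B C], [B → . c C B], [B → / x C .], [B → C . B C], [C → . / B x], [C → . c /], [C → . x B /] }  — shift, reduce
  I21: { [B → , a . C], [C → . / B x], [C → . c /], [C → . x B /] }  — shift
  I22: { [B → , a C .] }  — reduce

No state contains more than one complete item.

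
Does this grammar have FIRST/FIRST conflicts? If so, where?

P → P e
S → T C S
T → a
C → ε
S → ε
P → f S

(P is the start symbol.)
Yes. P → P e / P → f S on { 'f' }

A FIRST/FIRST conflict occurs when two productions N → α and N → β for the same non-terminal have FIRST(α) ∩ FIRST(β) ≠ ∅ (with ε ∈ FIRST of a nullable right-hand side, so two nullable alternatives also conflict).

FIRST sets of the non-terminals at (or reachable through a nullable prefix from) the front of some alternative:
  FIRST(P) = { 'f' }
  FIRST(T) = { 'a' }

Productions for P:
  P → P e: FIRST = { 'f' }
  P → f S: FIRST = { 'f' }
Productions for S:
  S → T C S: FIRST = { 'a' }
  S → ε: FIRST = { ε }
T, C have only one production, so no FIRST/FIRST conflict is possible there.

Conflict for P: P → P e and P → f S
  Overlap: { 'f' }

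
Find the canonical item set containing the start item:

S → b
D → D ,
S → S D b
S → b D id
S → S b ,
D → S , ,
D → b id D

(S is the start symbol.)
First, augment the grammar with S' → S
I₀ = CLOSURE({ [S' → . S] }):
  [S' → . S] has the dot before S: add [S → . b], [S → . S D b], [S → . b D id], [S → . S b ,]
No further items can be added.

I₀ = { [S → . S D b], [S → . S b ,], [S → . b D id], [S → . b], [S' → . S] }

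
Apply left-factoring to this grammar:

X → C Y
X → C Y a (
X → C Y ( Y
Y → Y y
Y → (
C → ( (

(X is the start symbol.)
Left-factoring transforms A → αβ₁ | αβ₂ into A → αA' and A' → β₁ | β₂
(α is the longest common prefix among the alternatives). Repeat until
no nonterminal has two alternatives with a common prefix.

Round 1: X has alternatives sharing prefix 'C Y'. Introduce X': X → C Y X'
  Add: X' → ε
  Add: X' → a (
  Add: X' → ( Y

No remaining common prefixes — done.

Resulting grammar:
X → C Y X'
X' → ε
X' → a (
X' → ( Y
Y → Y y
Y → (
C → ( (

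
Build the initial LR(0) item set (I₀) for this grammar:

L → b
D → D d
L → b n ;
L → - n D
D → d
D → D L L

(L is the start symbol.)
First, augment the grammar with L' → L
I₀ = CLOSURE({ [L' → . L] }):
  [L' → . L] has the dot before L: add [L → . b], [L → . b n ;], [L → . - n D]
No further items can be added.

I₀ = { [L → . - n D], [L → . b n ;], [L → . b], [L' → . L] }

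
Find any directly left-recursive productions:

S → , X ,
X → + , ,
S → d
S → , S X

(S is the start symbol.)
Direct left recursion occurs when N → N α for some non-terminal N (the right-hand side begins with the left-hand side itself).

S → , X ,: starts with ','
X → + , ,: starts with '+'
S → d: starts with d
S → , S X: starts with ','

No direct left recursion found.

Answer: No direct left recursion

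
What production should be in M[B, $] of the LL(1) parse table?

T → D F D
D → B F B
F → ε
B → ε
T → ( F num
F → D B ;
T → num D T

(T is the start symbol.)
B → ε

To find M[B, $], we find productions for B where $ is in the predict set (PREDICT(N → α) = (FIRST(α) \ {ε}) ∪ (FOLLOW(N) if α ⇒* ε)).

Relevant sets:
  FOLLOW(B) = { $, '(', ';', 'num' }

B → ε: PREDICT = { $, '(', ';', 'num' }
  $ is in predict set, so this production goes in M[B, $]

M[B, $] = B → ε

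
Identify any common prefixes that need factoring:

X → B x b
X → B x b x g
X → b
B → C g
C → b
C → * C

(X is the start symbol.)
Left-factoring is needed when two productions for the same non-terminal
share a common prefix on the right-hand side.

Productions for X:
  X → B x b
  X → B x b x g
  X → b
Productions for C:
  C → b
  C → * C

Found common prefix 'B x b' in productions for X

Answer: Yes, X has productions with common prefix 'B x b'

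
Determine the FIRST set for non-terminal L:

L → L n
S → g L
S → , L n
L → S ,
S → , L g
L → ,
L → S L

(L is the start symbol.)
FIRST sets of the other non-terminals involved (by the same procedure, iterated to a fixed point):
  FIRST(S) = { ',', 'g' }

From L → L n:
  - L is the symbol being defined: contributes nothing new
    L is not nullable, so stop
From L → S ,:
  - S is a non-terminal: add FIRST(S) \ {ε} = { ',', 'g' }
    S is not nullable, so stop
From L → ,:
  - ',' is a terminal: add ',' and stop
From L → S L:
  - S is a non-terminal: add FIRST(S) \ {ε} = { ',', 'g' }
    S is not nullable, so stop

Collecting: FIRST(L) = { ',', 'g' }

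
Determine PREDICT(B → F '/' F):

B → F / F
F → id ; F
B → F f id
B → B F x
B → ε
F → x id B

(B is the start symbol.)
PREDICT(B → F '/' F) = (FIRST(RHS) \ {ε}) ∪ (FOLLOW(B) if ε ∈ FIRST(RHS), i.e. RHS ⇒* ε)
FIRST(F) = { 'id', 'x' }
FIRST(F '/' F) = { 'id', 'x' }
ε ∉ FIRST(F '/' F), so FOLLOW(B) is not added.
PREDICT(B → F '/' F) = { 'id', 'x' }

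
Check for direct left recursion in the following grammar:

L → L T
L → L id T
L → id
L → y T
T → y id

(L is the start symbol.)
Direct left recursion occurs when N → N α for some non-terminal N (the right-hand side begins with the left-hand side itself).

L → L T: LEFT RECURSIVE (starts with L)
L → L id T: LEFT RECURSIVE (starts with L)
L → id: starts with id
L → y T: starts with y
T → y id: starts with y

The grammar has direct left recursion on: L.

Answer: Yes, L is left-recursive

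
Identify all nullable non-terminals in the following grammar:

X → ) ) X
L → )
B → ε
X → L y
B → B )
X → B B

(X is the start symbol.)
A non-terminal is nullable if it can derive ε (the empty string): either it has an ε-production, or it has a production whose right-hand side consists entirely of nullable non-terminals.

ε-productions: B → ε
So B is immediately nullable.
X → B B: every symbol on the right is nullable, so X is nullable too.
No further non-terminal can be added: every production for the remaining non-terminals contains a terminal or a non-nullable non-terminal.
Nullable = { 'B', 'X' }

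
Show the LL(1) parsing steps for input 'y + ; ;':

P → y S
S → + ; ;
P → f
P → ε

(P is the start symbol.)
LL(1) parsing maintains a stack (initially the start symbol over $) and the input. At each step: if the stack top is a terminal, match it against the current input token; if it is a non-terminal N, replace it with the RHS of M[N, lookahead] (the unique production whose predict set contains the lookahead).

Stack is shown with the top on the left.

Stack    Input      Action
--------------------------
P $      y + ; ; $  output P → y S
y S $    y + ; ; $  match 'y'
S $      + ; ; $    output S → + ; ;
+ ; ; $  + ; ; $    match '+'
; ; $    ; ; $      match ';'
; $      ; $        match ';'
$        $          accept

The string is accepted.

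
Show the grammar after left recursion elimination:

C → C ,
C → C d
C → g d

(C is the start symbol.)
C is directly left-recursive. The standard transformation for
  A → A α₁ | ... | A α_m | β₁ | ... | β_n
is
  A  → β₁ A' | ... | β_n A'
  A' → α₁ A' | ... | α_m A' | ε

C → g d becomes C → g d C'
C → C , becomes C' → , C'
C → C d becomes C' → d C'
Add C' → ε

Resulting grammar:
C → g d C'
C' → , C'
C' → d C'
C' → ε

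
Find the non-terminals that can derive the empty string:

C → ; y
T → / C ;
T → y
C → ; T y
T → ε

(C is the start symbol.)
A non-terminal is nullable if it can derive ε (the empty string): either it has an ε-production, or it has a production whose right-hand side consists entirely of nullable non-terminals.

ε-productions: T → ε
So T is immediately nullable.
No further non-terminal can be added: every production for the remaining non-terminals contains a terminal or a non-nullable non-terminal.
Nullable = { 'T' }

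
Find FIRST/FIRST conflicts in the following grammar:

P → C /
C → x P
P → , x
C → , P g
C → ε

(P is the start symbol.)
A FIRST/FIRST conflict occurs when two productions N → α and N → β for the same non-terminal have FIRST(α) ∩ FIRST(β) ≠ ∅ (with ε ∈ FIRST of a nullable right-hand side, so two nullable alternatives also conflict).

FIRST sets of the non-terminals at (or reachable through a nullable prefix from) the front of some alternative:
  FIRST(C) = { ',', 'x', ε }

Productions for P:
  P → C /: FIRST = { ',', '/', 'x' }
  P → , x: FIRST = { ',' }
Productions for C:
  C → x P: FIRST = { 'x' }
  C → , P g: FIRST = { ',' }
  C → ε: FIRST = { ε }

Conflict for P: P → C / and P → , x
  Overlap: { ',' }

Answer: Yes. P → C '/' / P → ',' x on { ',' }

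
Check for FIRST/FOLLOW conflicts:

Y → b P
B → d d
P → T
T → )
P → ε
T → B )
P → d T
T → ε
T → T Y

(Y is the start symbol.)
Nullable non-terminals: P, T.
FIRST sets used below: FIRST(T) = { ')', 'b', 'd', ε }, FIRST(B) = { 'd' }, FIRST(Y) = { 'b' }

P: nullable alternative(s) P → T, P → ε; FOLLOW(P) = { $, 'b' }
  P → T: FIRST \ {ε} = { ')', 'b', 'd' } — overlaps FOLLOW(P) on { 'b' }: CONFLICT
  P → ε: FIRST \ {ε} = { } — disjoint from FOLLOW(P)
  P → d T: FIRST \ {ε} = { 'd' } — disjoint from FOLLOW(P)

T: nullable alternative(s) T → ε; FOLLOW(T) = { $, 'b' }
  T → ): FIRST \ {ε} = { ')' } — disjoint from FOLLOW(T)
  T → B ): FIRST \ {ε} = { 'd' } — disjoint from FOLLOW(T)
  T → ε: FIRST \ {ε} = { } — this is the only nullable alternative, skip
  T → T Y: FIRST \ {ε} = { ')', 'b', 'd' } — overlaps FOLLOW(T) on { 'b' }: CONFLICT

B, Y have no nullable alternative, so no FIRST/FOLLOW check is needed there.

So the grammar has 2 FIRST/FOLLOW conflicts (marked CONFLICT above).

Answer: Yes. P → T with FOLLOW(P) on { 'b' }; T → T Y with FOLLOW(T) on { 'b' }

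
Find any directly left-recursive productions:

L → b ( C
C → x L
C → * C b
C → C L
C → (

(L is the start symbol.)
Yes, C is left-recursive

Direct left recursion occurs when N → N α for some non-terminal N (the right-hand side begins with the left-hand side itself).

L → b ( C: starts with b
C → x L: starts with x
C → * C b: starts with '*'
C → C L: LEFT RECURSIVE (starts with C)
C → (: starts with '('

The grammar has direct left recursion on: C.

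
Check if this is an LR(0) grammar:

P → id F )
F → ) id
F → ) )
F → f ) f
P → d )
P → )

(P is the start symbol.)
A grammar is LR(0) if no state in the canonical LR(0) collection has:
  - both a shift item (dot before a terminal) and a complete item (shift-reduce conflict), or
  - two or more complete items (reduce-reduce conflict; the accept item [P' → P .] counts as a complete item here).

Augment with P' → P and build the canonical LR(0) collection (I0 = CLOSURE({[P' → . P]}), then GOTO on every symbol after a dot until no new states appear). It has 14 states:
  I0: { [P → . )], [P → . d )], [P → . id F )], [P' → . P] }  — shift
  I1: { [P → ) .] }  — reduce
  I2: { [P' → P .] }  — accept
  I3: { [P → d . )] }  — shift
  I4: { [F → . ) )], [F → . ) id], [F → . f ) f], [P → id . F )] }  — shift
  I5: { [F → ) . )], [F → ) . id] }  — shift
  I6: { [P → id F . )] }  — shift
  I7: { [F → f . ) f] }  — shift
  I8: { [F → f ) . f] }  — shift
  I9: { [F → f ) f .] }  — reduce
  I10: { [P → id F ) .] }  — reduce
  I11: { [F → ) ) .] }  — reduce
  I12: { [F → ) id .] }  — reduce
  I13: { [P → d ) .] }  — reduce

Every state is either a pure shift/goto state or contains exactly one complete item and nothing to shift — no conflicts. The grammar is LR(0).

Answer: Yes, the grammar is LR(0)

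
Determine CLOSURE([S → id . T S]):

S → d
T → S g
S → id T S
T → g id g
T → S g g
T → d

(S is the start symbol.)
To compute CLOSURE, for each item [A → α.Bβ] where B is a non-terminal, add [B → .γ] for all productions B → γ; repeat for the newly added items until nothing changes.

Start with: [S → id . T S]
  [S → id . T S] has the dot before T: add [T → . S g], [T → . g id g], [T → . S g g], [T → . d]
  [T → . S g] has the dot before S: add [S → . d], [S → . id T S]
No further items can be added.

CLOSURE = { [S → . d], [S → . id T S], [S → id . T S], [T → . S g g], [T → . S g], [T → . d], [T → . g id g] }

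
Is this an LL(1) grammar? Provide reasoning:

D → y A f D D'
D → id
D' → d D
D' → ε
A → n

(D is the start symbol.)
A grammar is LL(1) if for each non-terminal N with multiple productions, the predict sets of those productions are pairwise disjoint, where PREDICT(N → α) = (FIRST(α) \ {ε}) ∪ (FOLLOW(N) if α ⇒* ε).

Relevant sets:
  FOLLOW(D') = { $, 'd' }

For D:
  PREDICT(D → y A f D D') = { 'y' }
  PREDICT(D → id) = { 'id' }
For D':
  PREDICT(D' → d D) = { 'd' }
  PREDICT(D' → ε) = { $, 'd' }
A has a single production, so nothing to check there.

Conflict found: Predict set conflict for D': { 'd' }
The grammar is NOT LL(1).

Answer: No. Predict set conflict for D': { 'd' }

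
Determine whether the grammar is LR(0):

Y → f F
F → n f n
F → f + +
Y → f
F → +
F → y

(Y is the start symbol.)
A grammar is LR(0) if no state in the canonical LR(0) collection has:
  - both a shift item (dot before a terminal) and a complete item (shift-reduce conflict), or
  - two or more complete items (reduce-reduce conflict; the accept item [Y' → Y .] counts as a complete item here).

Augment with Y' → Y and build the canonical LR(0) collection (I0 = CLOSURE({[Y' → . Y]}), then GOTO on every symbol after a dot until no new states appear). It has 12 states:
  I0: { [Y → . f F], [Y → . f], [Y' → . Y] }  — shift
  I1: { [Y' → Y .] }  — accept
  I2: { [F → . +], [F → . f + +], [F → . n f n], [F → . y], [Y → f . F], [Y → f .] }  — shift, reduce
  I3: { [F → + .] }  — reduce
  I4: { [Y → f F .] }  — reduce
  I5: { [F → f . + +] }  — shift
  I6: { [F → n . f n] }  — shift
  I7: { [F → y .] }  — reduce
  I8: { [F → n f . n] }  — shift
  I9: { [F → n f n .] }  — reduce
  I10: { [F → f + . +] }  — shift
  I11: { [F → f + + .] }  — reduce

Conflict in state I2:
  Shift-reduce conflict between [Y → f .] and [F → . +]
So the grammar is NOT LR(0).

Answer: No. Shift-reduce conflict between [Y → f .] and [F → . +]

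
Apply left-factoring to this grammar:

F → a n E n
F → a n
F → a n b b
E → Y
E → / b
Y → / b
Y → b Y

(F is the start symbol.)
Left-factoring transforms A → αβ₁ | αβ₂ into A → αA' and A' → β₁ | β₂
(α is the longest common prefix among the alternatives). Repeat until
no nonterminal has two alternatives with a common prefix.

Round 1: F has alternatives sharing prefix 'a n'. Introduce F': F → a n F'
  Add: F' → E n
  Add: F' → ε
  Add: F' → b b

No remaining common prefixes — done.

Resulting grammar:
F → a n F'
F' → E n
F' → ε
F' → b b
E → Y
E → / b
Y → / b
Y → b Y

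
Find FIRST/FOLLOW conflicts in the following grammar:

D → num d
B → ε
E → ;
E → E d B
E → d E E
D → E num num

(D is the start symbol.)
Nullable non-terminals: B.
B has a nullable alternative but only one production, so nothing to check.

D, E have no nullable alternative, so no FIRST/FOLLOW check is needed there.

No FIRST/FOLLOW conflicts found.

Answer: No FIRST/FOLLOW conflicts.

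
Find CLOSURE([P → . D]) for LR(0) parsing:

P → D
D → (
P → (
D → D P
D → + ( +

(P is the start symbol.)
{ [D → . (], [D → . + ( +], [D → . D P], [P → . D] }

To compute CLOSURE, for each item [A → α.Bβ] where B is a non-terminal, add [B → .γ] for all productions B → γ; repeat for the newly added items until nothing changes.

Start with: [P → . D]
  [P → . D] has the dot before D: add [D → . (], [D → . D P], [D → . + ( +]
No further items can be added.

CLOSURE = { [D → . (], [D → . + ( +], [D → . D P], [P → . D] }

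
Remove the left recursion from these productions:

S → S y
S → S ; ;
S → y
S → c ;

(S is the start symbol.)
S → y S'
S → c ; S'
S' → y S'
S' → ; ; S'
S' → ε

S is directly left-recursive. The standard transformation for
  A → A α₁ | ... | A α_m | β₁ | ... | β_n
is
  A  → β₁ A' | ... | β_n A'
  A' → α₁ A' | ... | α_m A' | ε

S → y becomes S → y S'
S → c ; becomes S → c ; S'
S → S y becomes S' → y S'
S → S ; ; becomes S' → ; ; S'
Add S' → ε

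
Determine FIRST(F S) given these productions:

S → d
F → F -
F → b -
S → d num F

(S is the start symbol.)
FIRST sets of the non-terminals involved (from the grammar, by fixed-point iteration):
  FIRST(F) = { 'b' }

To compute FIRST(F S), process the symbols left to right:
Symbol F is a non-terminal. Add FIRST(F) \ {ε} = { 'b' }
F is not nullable (ε ∉ FIRST(F)), so stop here.
FIRST(F S) = { 'b' }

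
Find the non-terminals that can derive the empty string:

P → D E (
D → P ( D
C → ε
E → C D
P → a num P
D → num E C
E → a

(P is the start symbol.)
{ 'C' }

A non-terminal is nullable if it can derive ε (the empty string): either it has an ε-production, or it has a production whose right-hand side consists entirely of nullable non-terminals.

ε-productions: C → ε
So C is immediately nullable.
No further non-terminal can be added: every production for the remaining non-terminals contains a terminal or a non-nullable non-terminal.
Nullable = { 'C' }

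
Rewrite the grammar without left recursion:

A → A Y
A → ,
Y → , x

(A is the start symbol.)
A is directly left-recursive. The standard transformation for
  A → A α₁ | ... | A α_m | β₁ | ... | β_n
is
  A  → β₁ A' | ... | β_n A'
  A' → α₁ A' | ... | α_m A' | ε

A → , becomes A → , A'
A → A Y becomes A' → Y A'
Add A' → ε

Productions for other non-terminals are unchanged:
  Y → , x

Resulting grammar:
A → , A'
A' → Y A'
A' → ε
Y → , x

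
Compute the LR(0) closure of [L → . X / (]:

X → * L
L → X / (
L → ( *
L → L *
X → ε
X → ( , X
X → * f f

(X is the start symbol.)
{ [L → . X / (], [X → . ( , X], [X → . * L], [X → . * f f], [X → .] }

Start with: [L → . X / (]
  [L → . X / (] has the dot before X: add [X → . * L], [X → .], [X → . ( , X], [X → . * f f]
No further items can be added.

CLOSURE = { [L → . X / (], [X → . ( , X], [X → . * L], [X → . * f f], [X → .] }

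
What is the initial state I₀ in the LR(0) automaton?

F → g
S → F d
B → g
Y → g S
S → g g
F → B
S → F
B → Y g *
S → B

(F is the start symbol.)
{ [B → . Y g *], [B → . g], [F → . B], [F → . g], [F' → . F], [Y → . g S] }

First, augment the grammar with F' → F
I₀ = CLOSURE({ [F' → . F] }):
  [F' → . F] has the dot before F: add [F → . g], [F → . B]
  [F → . B] has the dot before B: add [B → . g], [B → . Y g *]
  [B → . Y g *] has the dot before Y: add [Y → . g S]
No further items can be added.

I₀ = { [B → . Y g *], [B → . g], [F → . B], [F → . g], [F' → . F], [Y → . g S] }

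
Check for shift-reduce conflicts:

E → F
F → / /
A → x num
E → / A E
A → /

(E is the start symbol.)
No shift-reduce conflicts

A shift-reduce conflict occurs when an LR(0) state has both:
  - a complete (reduce) item [A → α .] (dot at the end), and
  - a shift item [B → β . c γ] (dot before a terminal).

Augment with E' → E and build the canonical LR(0) collection (I0 = CLOSURE({[E' → . E]}), then GOTO on every symbol after a dot until no new states appear). It has 9 states:
  I0: { [E → . / A E], [E → . F], [E' → . E], [F → . / /] }  — shift
  I1: { [A → . /], [A → . x num], [E → / . A E], [F → / . /] }  — shift
  I2: { [E' → E .] }  — accept
  I3: { [E → F .] }  — reduce
  I4: { [A → / .], [F → / / .] }  — 2 reduces
  I5: { [E → . / A E], [E → . F], [E → / A . E], [F → . / /] }  — shift
  I6: { [A → x . num] }  — shift
  I7: { [A → x num .] }  — reduce
  I8: { [E → / A E .] }  — reduce

No state contains both a complete item and a shift item.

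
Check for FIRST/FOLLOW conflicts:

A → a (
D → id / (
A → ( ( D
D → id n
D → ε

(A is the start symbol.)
No FIRST/FOLLOW conflicts.

A FIRST/FOLLOW conflict occurs when a non-terminal N has a nullable alternative N → β (β ⇒* ε) and another alternative N → α with FIRST(α) ∩ FOLLOW(N) ≠ ∅: on such a lookahead the parser cannot decide between expanding α and letting N vanish via β.

Nullable non-terminals: D.

D: nullable alternative(s) D → ε; FOLLOW(D) = { $ }
  D → id / (: FIRST \ {ε} = { 'id' } — disjoint from FOLLOW(D)
  D → id n: FIRST \ {ε} = { 'id' } — disjoint from FOLLOW(D)
  D → ε: FIRST \ {ε} = { } — this is the only nullable alternative, skip

A has no nullable alternative, so no FIRST/FOLLOW check is needed there.

No FIRST/FOLLOW conflicts found.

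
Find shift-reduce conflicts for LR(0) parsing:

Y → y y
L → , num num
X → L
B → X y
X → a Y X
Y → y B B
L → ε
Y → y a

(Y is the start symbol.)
A shift-reduce conflict occurs when an LR(0) state has both:
  - a complete (reduce) item [A → α .] (dot at the end), and
  - a shift item [B → β . c γ] (dot before a terminal).

Augment with Y' → Y and build the canonical LR(0) collection (I0 = CLOSURE({[Y' → . Y]}), then GOTO on every symbol after a dot until no new states appear). It has 16 states:
  I0: { [Y → . y B B], [Y → . y a], [Y → . y y], [Y' → . Y] }  — shift
  I1: { [Y' → Y .] }  — accept
  I2: { [B → . X y], [L → . , num num], [L → .], [X → . L], [X → . a Y X], [Y → y . B B], [Y → y . a], [Y → y . y] }  — shift, reduce
  I3: { [L → , . num num] }  — shift
  I4: { [B → . X y], [L → . , num num], [L → .], [X → . L], [X → . a Y X], [Y → y B . B] }  — shift, reduce
  I5: { [X → L .] }  — reduce
  I6: { [B → X . y] }  — shift
  I7: { [X → a . Y X], [Y → . y B B], [Y → . y a], [Y → . y y], [Y → y a .] }  — shift, reduce
  I8: { [Y → y y .] }  — reduce
  I9: { [L → . , num num], [L → .], [X → . L], [X → . a Y X], [X → a Y . X] }  — shift, reduce
  I10: { [X → a Y X .] }  — reduce
  I11: { [X → a . Y X], [Y → . y B B], [Y → . y a], [Y → . y y] }  — shift
  I12: { [B → X y .] }  — reduce
  I13: { [Y → y B B .] }  — reduce
  I14: { [L → , num . num] }  — shift
  I15: { [L → , num num .] }  — reduce

I2 contains reduce item [L → .] and shift items [L → . , num num], [X → . a Y X], [Y → y . a], [Y → y . y] — shift-reduce conflict.
I4 contains reduce item [L → .] and shift items [L → . , num num], [X → . a Y X] — shift-reduce conflict.
I7 contains reduce item [Y → y a .] and shift items [Y → . y B B], [Y → . y a], [Y → . y y] — shift-reduce conflict.
I9 contains reduce item [L → .] and shift items [L → . , num num], [X → . a Y X] — shift-reduce conflict.

Answer: Yes — I2: [L → .] vs [L → . , num num]; I4: [L → .] vs [L → . , num num]; I7: [Y → y a .] vs [Y → . y B B]; I9: [L → .] vs [L → . , num num]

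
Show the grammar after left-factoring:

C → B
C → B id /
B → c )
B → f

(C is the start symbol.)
C → B C'
C' → ε
C' → id /
B → c )
B → f

Left-factoring transforms A → αβ₁ | αβ₂ into A → αA' and A' → β₁ | β₂
(α is the longest common prefix among the alternatives). Repeat until
no nonterminal has two alternatives with a common prefix.

Round 1: C has alternatives sharing prefix 'B'. Introduce C': C → B C'
  Add: C' → ε
  Add: C' → id /

No remaining common prefixes — done.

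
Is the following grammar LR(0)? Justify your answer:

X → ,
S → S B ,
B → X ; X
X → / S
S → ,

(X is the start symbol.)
No. Shift-reduce conflict between [X → / S .] and [X → . ,]

Augment with X' → X and build the canonical LR(0) collection (I0 = CLOSURE({[X' → . X]}), then GOTO on every symbol after a dot until no new states appear). It has 11 states:
  I0: { [X → . ,], [X → . / S], [X' → . X] }  — shift
  I1: { [X → , .] }  — reduce
  I2: { [S → . ,], [S → . S B ,], [X → / . S] }  — shift
  I3: { [X' → X .] }  — accept
  I4: { [S → , .] }  — reduce
  I5: { [B → . X ; X], [S → S . B ,], [X → . ,], [X → . / S], [X → / S .] }  — shift, reduce
  I6: { [S → S B . ,] }  — shift
  I7: { [B → X . ; X] }  — shift
  I8: { [B → X ; . X], [X → . ,], [X → . / S] }  — shift
  I9: { [B → X ; X .] }  — reduce
  I10: { [S → S B , .] }  — reduce

Conflict in state I5:
  Shift-reduce conflict between [X → / S .] and [X → . ,]
So the grammar is NOT LR(0).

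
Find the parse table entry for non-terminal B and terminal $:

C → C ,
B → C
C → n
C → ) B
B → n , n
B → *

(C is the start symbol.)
To find M[B, $], we find productions for B where $ is in the predict set (PREDICT(N → α) = (FIRST(α) \ {ε}) ∪ (FOLLOW(N) if α ⇒* ε)).

Relevant sets:
  FIRST(C) = { ')', 'n' }

B → C: PREDICT = { ')', 'n' }
B → n , n: PREDICT = { 'n' }
B → *: PREDICT = { '*' }

M[B, $] is empty (no production applies)

Answer: Empty (error entry)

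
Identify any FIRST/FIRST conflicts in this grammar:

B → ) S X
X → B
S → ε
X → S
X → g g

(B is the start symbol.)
No FIRST/FIRST conflicts.

FIRST sets of the non-terminals at (or reachable through a nullable prefix from) the front of some alternative:
  FIRST(B) = { ')' }
  FIRST(S) = { ε }

Productions for X:
  X → B: FIRST = { ')' }
  X → S: FIRST = { ε }
  X → g g: FIRST = { 'g' }
B, S have only one production, so no FIRST/FIRST conflict is possible there.

All alternatives of each non-terminal have pairwise disjoint FIRST sets.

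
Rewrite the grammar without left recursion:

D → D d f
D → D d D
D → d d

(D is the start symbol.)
D is directly left-recursive. The standard transformation for
  A → A α₁ | ... | A α_m | β₁ | ... | β_n
is
  A  → β₁ A' | ... | β_n A'
  A' → α₁ A' | ... | α_m A' | ε

D → d d becomes D → d d D'
D → D d f becomes D' → d f D'
D → D d D becomes D' → d D D'
Add D' → ε

Resulting grammar:
D → d d D'
D' → d f D'
D' → d D D'
D' → ε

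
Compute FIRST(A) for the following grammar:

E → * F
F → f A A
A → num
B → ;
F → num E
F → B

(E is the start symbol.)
To compute FIRST(A), examine every production with A on the left-hand side, reading each right-hand side left to right until a non-nullable symbol is reached.

From A → num:
  - num is a terminal: add 'num' and stop

Collecting: FIRST(A) = { 'num' }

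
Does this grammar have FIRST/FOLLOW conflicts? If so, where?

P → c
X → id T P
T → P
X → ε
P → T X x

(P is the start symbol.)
No FIRST/FOLLOW conflicts.

A FIRST/FOLLOW conflict occurs when a non-terminal N has a nullable alternative N → β (β ⇒* ε) and another alternative N → α with FIRST(α) ∩ FOLLOW(N) ≠ ∅: on such a lookahead the parser cannot decide between expanding α and letting N vanish via β.

Nullable non-terminals: X.

X: nullable alternative(s) X → ε; FOLLOW(X) = { 'x' }
  X → id T P: FIRST \ {ε} = { 'id' } — disjoint from FOLLOW(X)
  X → ε: FIRST \ {ε} = { } — this is the only nullable alternative, skip

P, T have no nullable alternative, so no FIRST/FOLLOW check is needed there.

No FIRST/FOLLOW conflicts found.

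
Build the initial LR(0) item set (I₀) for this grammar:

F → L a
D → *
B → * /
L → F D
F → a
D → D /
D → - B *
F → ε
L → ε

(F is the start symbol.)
First, augment the grammar with F' → F
I₀ = CLOSURE({ [F' → . F] }):
  [F' → . F] has the dot before F: add [F → . L a], [F → . a], [F → .]
  [F → . L a] has the dot before L: add [L → . F D], [L → .]
No further items can be added.

I₀ = { [F → . L a], [F → . a], [F → .], [F' → . F], [L → . F D], [L → .] }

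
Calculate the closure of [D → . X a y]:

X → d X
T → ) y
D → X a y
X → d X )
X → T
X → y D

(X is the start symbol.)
{ [D → . X a y], [T → . ) y], [X → . T], [X → . d X )], [X → . d X], [X → . y D] }

To compute CLOSURE, for each item [A → α.Bβ] where B is a non-terminal, add [B → .γ] for all productions B → γ; repeat for the newly added items until nothing changes.

Start with: [D → . X a y]
  [D → . X a y] has the dot before X: add [X → . d X], [X → . d X )], [X → . T], [X → . y D]
  [X → . T] has the dot before T: add [T → . ) y]
No further items can be added.

CLOSURE = { [D → . X a y], [T → . ) y], [X → . T], [X → . d X )], [X → . d X], [X → . y D] }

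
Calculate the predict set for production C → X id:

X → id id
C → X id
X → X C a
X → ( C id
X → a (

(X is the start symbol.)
{ '(', 'a', 'id' }

PREDICT(C → X id) = (FIRST(RHS) \ {ε}) ∪ (FOLLOW(C) if ε ∈ FIRST(RHS), i.e. RHS ⇒* ε)
FIRST(X) = { '(', 'a', 'id' }
FIRST(X id) = { '(', 'a', 'id' }
ε ∉ FIRST(X id), so FOLLOW(C) is not added.
PREDICT(C → X id) = { '(', 'a', 'id' }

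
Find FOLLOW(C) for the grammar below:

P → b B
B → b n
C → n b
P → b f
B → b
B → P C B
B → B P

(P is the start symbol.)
To compute FOLLOW(C), find every occurrence of C on a right-hand side N → α C β: add FIRST(β) \ {ε}, and if β is empty or nullable also add FOLLOW(N). Iterate to a fixed point.

In B → P C B: C is followed by B, add FIRST(B) \ {ε} = { 'b' }

Taking the union: FOLLOW(C) = { 'b' }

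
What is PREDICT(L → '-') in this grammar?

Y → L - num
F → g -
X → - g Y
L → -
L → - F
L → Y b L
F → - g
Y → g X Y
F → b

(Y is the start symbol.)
{ '-' }

PREDICT(L → '-') = (FIRST(RHS) \ {ε}) ∪ (FOLLOW(L) if ε ∈ FIRST(RHS), i.e. RHS ⇒* ε)
FIRST('-') = { '-' }
ε ∉ FIRST('-'), so FOLLOW(L) is not added.
PREDICT(L → '-') = { '-' }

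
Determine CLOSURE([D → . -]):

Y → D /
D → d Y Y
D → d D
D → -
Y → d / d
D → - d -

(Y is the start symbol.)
{ [D → . -] }

Start with: [D → . -]
The dot precedes the terminal '-', so nothing is added.

CLOSURE = { [D → . -] }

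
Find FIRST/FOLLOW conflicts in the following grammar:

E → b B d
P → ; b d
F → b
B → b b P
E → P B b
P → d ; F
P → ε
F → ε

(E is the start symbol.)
Yes. P → d ';' F with FOLLOW(P) on { 'd' }; F → b with FOLLOW(F) on { 'b' }

A FIRST/FOLLOW conflict occurs when a non-terminal N has a nullable alternative N → β (β ⇒* ε) and another alternative N → α with FIRST(α) ∩ FOLLOW(N) ≠ ∅: on such a lookahead the parser cannot decide between expanding α and letting N vanish via β.

Nullable non-terminals: F, P.

F: nullable alternative(s) F → ε; FOLLOW(F) = { 'b', 'd' }
  F → b: FIRST \ {ε} = { 'b' } — overlaps FOLLOW(F) on { 'b' }: CONFLICT
  F → ε: FIRST \ {ε} = { } — this is the only nullable alternative, skip

P: nullable alternative(s) P → ε; FOLLOW(P) = { 'b', 'd' }
  P → ; b d: FIRST \ {ε} = { ';' } — disjoint from FOLLOW(P)
  P → d ; F: FIRST \ {ε} = { 'd' } — overlaps FOLLOW(P) on { 'd' }: CONFLICT
  P → ε: FIRST \ {ε} = { } — this is the only nullable alternative, skip

B, E have no nullable alternative, so no FIRST/FOLLOW check is needed there.

So the grammar has 2 FIRST/FOLLOW conflicts (marked CONFLICT above).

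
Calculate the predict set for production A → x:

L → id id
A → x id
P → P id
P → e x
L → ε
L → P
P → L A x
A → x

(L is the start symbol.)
PREDICT(A → x) = (FIRST(RHS) \ {ε}) ∪ (FOLLOW(A) if ε ∈ FIRST(RHS), i.e. RHS ⇒* ε)
FIRST(x) = { 'x' }
ε ∉ FIRST(x), so FOLLOW(A) is not added.
PREDICT(A → x) = { 'x' }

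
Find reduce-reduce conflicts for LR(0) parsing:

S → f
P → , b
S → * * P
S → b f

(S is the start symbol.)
A reduce-reduce conflict occurs when an LR(0) state has two complete items [A → α .] and [B → β .] — both call for a reduction, and with no lookahead the parser cannot choose between them.

Augment with S' → S and build the canonical LR(0) collection (I0 = CLOSURE({[S' → . S]}), then GOTO on every symbol after a dot until no new states appear). It has 10 states:
  I0: { [S → . * * P], [S → . b f], [S → . f], [S' → . S] }  — shift
  I1: { [S → * . * P] }  — shift
  I2: { [S' → S .] }  — accept
  I3: { [S → b . f] }  — shift
  I4: { [S → f .] }  — reduce
  I5: { [S → b f .] }  — reduce
  I6: { [P → . , b], [S → * * . P] }  — shift
  I7: { [P → , . b] }  — shift
  I8: { [S → * * P .] }  — reduce
  I9: { [P → , b .] }  — reduce

No state contains more than one complete item.

Answer: No reduce-reduce conflicts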